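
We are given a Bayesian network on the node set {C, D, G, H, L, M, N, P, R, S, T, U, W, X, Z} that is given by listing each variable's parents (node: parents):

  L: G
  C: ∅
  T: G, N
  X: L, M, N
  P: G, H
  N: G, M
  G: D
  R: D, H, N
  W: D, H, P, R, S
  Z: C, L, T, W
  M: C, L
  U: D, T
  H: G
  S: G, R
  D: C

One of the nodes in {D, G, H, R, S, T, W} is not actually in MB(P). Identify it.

T

P's children: W.
Parents of P: G, H.
Co-parents of P (other parents of its children):
  W: D, H, R, S
MB(P) = {D, G, H, R, S, W}.
T is neither a parent, child, nor co-parent of P, so it does not belong.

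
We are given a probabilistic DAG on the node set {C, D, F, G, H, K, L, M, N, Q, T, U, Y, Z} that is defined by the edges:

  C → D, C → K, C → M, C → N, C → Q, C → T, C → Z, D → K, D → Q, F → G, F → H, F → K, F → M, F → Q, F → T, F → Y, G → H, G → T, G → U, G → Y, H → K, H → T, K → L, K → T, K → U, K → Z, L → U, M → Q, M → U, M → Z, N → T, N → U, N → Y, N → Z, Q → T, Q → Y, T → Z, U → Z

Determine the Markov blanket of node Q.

{C, D, F, G, H, K, M, N, T, Y}

By definition, MB(Q) is built from Q's parents, Q's children, and the co-parents of Q.
Parents of Q: C, D, F, M.
Q has children T, Y.
Parents of each child, excluding Q:
  T's other parents are C, F, G, H, K, N.
  Y also has parents F, G, N.
Taking the union gives {C, D, F, G, H, K, M, N, T, Y}.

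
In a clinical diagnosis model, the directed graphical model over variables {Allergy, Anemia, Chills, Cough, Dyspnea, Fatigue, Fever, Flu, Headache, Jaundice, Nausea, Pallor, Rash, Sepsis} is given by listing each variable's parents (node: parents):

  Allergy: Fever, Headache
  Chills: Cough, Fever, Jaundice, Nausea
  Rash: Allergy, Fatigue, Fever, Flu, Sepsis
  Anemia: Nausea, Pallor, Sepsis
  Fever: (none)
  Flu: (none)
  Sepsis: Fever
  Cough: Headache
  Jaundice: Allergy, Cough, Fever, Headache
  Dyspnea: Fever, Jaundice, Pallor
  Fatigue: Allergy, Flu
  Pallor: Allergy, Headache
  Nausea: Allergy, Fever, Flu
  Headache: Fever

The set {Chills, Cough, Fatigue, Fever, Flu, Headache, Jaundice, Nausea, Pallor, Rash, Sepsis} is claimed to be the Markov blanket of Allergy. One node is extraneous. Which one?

A node's Markov blanket = Pa ∪ Ch ∪ (parents of Ch other than the node itself).
Pa(Allergy) = {Fever, Headache}.
Children of Allergy: Fatigue, Jaundice, Nausea, Pallor, Rash.
Parents of each child, excluding Allergy:
  Jaundice's other parents are Cough, Fever, Headache.
  parents(Pallor) \ {Allergy} = {Headache}.
  Fatigue also has parent Flu.
  Nausea's other parents are Fever, Flu.
  Rash also has parents Fatigue, Fever, Flu, Sepsis.
MB(Allergy) = {Cough, Fatigue, Fever, Flu, Headache, Jaundice, Nausea, Pallor, Rash, Sepsis}.
Chills is neither a parent, child, nor co-parent of Allergy, so it does not belong.

Chills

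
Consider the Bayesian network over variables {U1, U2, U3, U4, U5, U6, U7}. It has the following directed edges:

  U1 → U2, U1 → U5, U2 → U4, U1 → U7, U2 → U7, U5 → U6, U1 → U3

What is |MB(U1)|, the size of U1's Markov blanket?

4

A node's Markov blanket = Pa ∪ Ch ∪ (parents of Ch other than the node itself).
U1 has children U2, U3, U5, U7.
U1's parents: none.
Other parents of U1's children:
  U2 has no other parent.
  U3 has no other parent.
  U5 has no other parent.
  U7's other parent is U2.
MB(U1) = {U2, U3, U5, U7}, which has 4 nodes.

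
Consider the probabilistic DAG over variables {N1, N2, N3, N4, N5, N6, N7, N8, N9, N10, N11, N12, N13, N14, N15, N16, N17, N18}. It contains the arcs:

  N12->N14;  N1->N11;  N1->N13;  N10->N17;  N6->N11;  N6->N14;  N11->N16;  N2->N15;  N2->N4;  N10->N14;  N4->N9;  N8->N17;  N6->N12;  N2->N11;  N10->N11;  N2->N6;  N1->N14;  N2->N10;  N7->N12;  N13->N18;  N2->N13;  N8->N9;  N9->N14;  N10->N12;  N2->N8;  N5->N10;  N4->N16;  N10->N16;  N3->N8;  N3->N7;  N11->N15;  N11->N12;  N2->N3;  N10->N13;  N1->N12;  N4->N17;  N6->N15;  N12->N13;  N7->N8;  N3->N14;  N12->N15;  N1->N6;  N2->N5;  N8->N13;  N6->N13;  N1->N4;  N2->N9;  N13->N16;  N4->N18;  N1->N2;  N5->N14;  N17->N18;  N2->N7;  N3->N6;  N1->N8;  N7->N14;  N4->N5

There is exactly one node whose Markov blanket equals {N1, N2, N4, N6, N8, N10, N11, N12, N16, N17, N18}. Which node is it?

The target node must have every member of {N1, N2, N4, N6, N8, N10, N11, N12, N16, N17, N18} as a parent, child, or co-parent, and no others.
Parents of N13: N1, N2, N6, N8, N10, N12; children: N16, N18; co-parents: N4, N10, N11, N17.
These exactly cover the given set, so the node is N13.

N13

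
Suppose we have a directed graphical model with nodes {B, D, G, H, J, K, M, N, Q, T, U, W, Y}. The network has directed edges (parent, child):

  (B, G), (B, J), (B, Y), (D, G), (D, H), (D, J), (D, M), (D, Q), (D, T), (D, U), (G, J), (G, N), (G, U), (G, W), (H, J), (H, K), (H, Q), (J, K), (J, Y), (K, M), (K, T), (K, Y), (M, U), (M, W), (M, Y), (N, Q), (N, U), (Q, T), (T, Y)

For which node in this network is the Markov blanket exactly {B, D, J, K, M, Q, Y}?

The target node must have every member of {B, D, J, K, M, Q, Y} as a parent, child, or co-parent, and no others.
Parents of T: D, K, Q; children: Y; co-parents: B, J, K, M.
These exactly cover the given set, so the node is T.

T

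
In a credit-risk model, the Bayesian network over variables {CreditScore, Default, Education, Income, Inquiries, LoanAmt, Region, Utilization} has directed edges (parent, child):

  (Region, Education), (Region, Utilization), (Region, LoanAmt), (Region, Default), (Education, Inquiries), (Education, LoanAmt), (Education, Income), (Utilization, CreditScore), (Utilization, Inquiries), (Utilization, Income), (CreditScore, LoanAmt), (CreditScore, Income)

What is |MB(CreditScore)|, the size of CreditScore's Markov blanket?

5

The Markov blanket of a node is its parents, its children, and the other parents of its children.
CreditScore's parents: Utilization.
CreditScore has children Income, LoanAmt.
Parents of each child, excluding CreditScore:
  LoanAmt: Education, Region
  Income: Education, Utilization
MB(CreditScore) = {Education, Income, LoanAmt, Region, Utilization}, which has 5 nodes.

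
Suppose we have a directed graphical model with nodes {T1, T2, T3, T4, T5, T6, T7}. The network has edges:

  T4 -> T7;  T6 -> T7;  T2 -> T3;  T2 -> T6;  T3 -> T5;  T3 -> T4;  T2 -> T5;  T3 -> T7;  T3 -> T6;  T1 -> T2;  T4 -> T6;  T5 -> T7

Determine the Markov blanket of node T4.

T4's children: T6, T7.
Parents of T4: T3.
Other parents of T4's children:
  T6: T2, T3
  T7: T3, T5, T6
So the Markov blanket of T4 is {T2, T3, T5, T6, T7}.

{T2, T3, T5, T6, T7}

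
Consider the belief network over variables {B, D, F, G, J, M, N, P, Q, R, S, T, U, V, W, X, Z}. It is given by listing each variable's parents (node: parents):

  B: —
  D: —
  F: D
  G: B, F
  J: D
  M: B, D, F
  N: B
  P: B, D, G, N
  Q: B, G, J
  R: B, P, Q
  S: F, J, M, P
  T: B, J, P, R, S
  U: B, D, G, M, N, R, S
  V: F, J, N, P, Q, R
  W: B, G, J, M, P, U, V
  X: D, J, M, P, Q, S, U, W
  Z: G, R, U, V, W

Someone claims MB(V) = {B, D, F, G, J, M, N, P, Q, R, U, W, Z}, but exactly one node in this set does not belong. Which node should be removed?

D

V has parents F, J, N, P, Q, R.
Children of V: W, Z.
Other parents of V's children:
  parents(W) \ {V} = {B, G, J, M, P, U}.
  Z also has parents G, R, U, W.
MB(V) = {B, F, G, J, M, N, P, Q, R, U, W, Z}.
D is neither a parent, child, nor co-parent of V, so it does not belong.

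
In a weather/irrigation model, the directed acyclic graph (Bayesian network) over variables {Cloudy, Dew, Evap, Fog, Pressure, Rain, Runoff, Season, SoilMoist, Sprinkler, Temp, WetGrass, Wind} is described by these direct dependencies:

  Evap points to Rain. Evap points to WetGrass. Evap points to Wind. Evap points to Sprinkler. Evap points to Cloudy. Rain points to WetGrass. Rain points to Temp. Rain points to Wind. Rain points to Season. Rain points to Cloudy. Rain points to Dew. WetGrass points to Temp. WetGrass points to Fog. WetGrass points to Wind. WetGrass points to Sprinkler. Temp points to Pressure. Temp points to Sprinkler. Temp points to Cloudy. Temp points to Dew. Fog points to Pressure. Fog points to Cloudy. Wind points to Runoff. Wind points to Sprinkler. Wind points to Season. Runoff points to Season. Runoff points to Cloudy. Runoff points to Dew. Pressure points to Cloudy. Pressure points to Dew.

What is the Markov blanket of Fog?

{Cloudy, Evap, Pressure, Rain, Runoff, Temp, WetGrass}

Fog's parents: WetGrass.
Children of Fog: Cloudy, Pressure.
Co-parents of Fog (other parents of its children):
  Pressure's other parent is Temp.
  Cloudy's other parents are Evap, Pressure, Rain, Runoff, Temp.
Taking the union gives {Cloudy, Evap, Pressure, Rain, Runoff, Temp, WetGrass}.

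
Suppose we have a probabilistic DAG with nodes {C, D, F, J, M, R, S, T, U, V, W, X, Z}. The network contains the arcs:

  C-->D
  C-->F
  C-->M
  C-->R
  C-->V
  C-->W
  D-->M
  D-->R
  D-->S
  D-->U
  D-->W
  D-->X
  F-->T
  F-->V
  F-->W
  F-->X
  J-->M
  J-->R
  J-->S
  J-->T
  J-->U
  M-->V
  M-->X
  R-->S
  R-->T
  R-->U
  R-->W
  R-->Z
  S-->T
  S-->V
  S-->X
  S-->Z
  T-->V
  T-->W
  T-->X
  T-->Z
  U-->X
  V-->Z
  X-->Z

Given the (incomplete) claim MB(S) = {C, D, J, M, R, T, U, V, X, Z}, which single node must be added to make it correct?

F

A node's Markov blanket = Pa ∪ Ch ∪ (parents of Ch other than the node itself).
Parents of S: D, J, R.
Children of S: T, V, X, Z.
Co-parents of S (other parents of its children):
  T: F, J, R
  V: C, F, M, T
  X: D, F, M, T, U
  Z: R, T, V, X
MB(S) = {C, D, F, J, M, R, T, U, V, X, Z}.
Comparing with the claimed set, F is missing.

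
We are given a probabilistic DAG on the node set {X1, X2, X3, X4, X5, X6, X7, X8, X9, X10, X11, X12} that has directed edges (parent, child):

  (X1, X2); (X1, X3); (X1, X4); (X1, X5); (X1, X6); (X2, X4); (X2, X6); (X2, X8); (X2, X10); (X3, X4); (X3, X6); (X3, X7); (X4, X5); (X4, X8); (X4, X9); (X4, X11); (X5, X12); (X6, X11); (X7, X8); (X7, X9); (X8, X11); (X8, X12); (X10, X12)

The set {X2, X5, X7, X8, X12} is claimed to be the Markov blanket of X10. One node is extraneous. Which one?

X7

A node's Markov blanket = Pa ∪ Ch ∪ (parents of Ch other than the node itself).
Pa(X10) = {X2}.
X10 has child X12.
Parents of each child, excluding X10:
  X12: X5, X8
MB(X10) = {X2, X5, X8, X12}.
X7 is neither a parent, child, nor co-parent of X10, so it does not belong.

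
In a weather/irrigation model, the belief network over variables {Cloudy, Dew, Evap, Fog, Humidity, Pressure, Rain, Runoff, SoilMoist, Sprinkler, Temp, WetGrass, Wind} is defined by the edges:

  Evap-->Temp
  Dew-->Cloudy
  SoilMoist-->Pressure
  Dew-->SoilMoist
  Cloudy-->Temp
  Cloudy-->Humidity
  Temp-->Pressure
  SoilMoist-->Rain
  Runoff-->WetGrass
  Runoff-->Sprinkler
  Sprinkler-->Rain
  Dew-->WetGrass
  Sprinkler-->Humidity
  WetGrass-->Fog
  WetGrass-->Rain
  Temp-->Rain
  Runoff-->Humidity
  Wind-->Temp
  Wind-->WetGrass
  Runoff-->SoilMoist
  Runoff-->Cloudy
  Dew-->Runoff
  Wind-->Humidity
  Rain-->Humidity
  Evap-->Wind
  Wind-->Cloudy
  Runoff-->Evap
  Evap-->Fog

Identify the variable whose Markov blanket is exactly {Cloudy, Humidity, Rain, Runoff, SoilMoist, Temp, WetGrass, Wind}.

The target node must have every member of {Cloudy, Humidity, Rain, Runoff, SoilMoist, Temp, WetGrass, Wind} as a parent, child, or co-parent, and no others.
Parents of Sprinkler: Runoff; children: Humidity, Rain; co-parents: Cloudy, Rain, Runoff, SoilMoist, Temp, WetGrass, Wind.
These exactly cover the given set, so the node is Sprinkler.

Sprinkler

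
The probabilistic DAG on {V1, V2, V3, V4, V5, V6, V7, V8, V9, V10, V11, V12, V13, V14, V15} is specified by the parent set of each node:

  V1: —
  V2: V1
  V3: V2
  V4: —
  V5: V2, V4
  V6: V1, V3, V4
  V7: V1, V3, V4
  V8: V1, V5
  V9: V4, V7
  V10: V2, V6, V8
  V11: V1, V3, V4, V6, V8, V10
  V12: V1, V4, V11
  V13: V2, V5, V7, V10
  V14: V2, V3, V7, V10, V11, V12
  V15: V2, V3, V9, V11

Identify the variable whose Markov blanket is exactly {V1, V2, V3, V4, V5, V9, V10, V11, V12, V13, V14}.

V7

The target node must have every member of {V1, V2, V3, V4, V5, V9, V10, V11, V12, V13, V14} as a parent, child, or co-parent, and no others.
Parents of V7: V1, V3, V4; children: V9, V13, V14; co-parents: V2, V3, V4, V5, V10, V11, V12.
These exactly cover the given set, so the node is V7.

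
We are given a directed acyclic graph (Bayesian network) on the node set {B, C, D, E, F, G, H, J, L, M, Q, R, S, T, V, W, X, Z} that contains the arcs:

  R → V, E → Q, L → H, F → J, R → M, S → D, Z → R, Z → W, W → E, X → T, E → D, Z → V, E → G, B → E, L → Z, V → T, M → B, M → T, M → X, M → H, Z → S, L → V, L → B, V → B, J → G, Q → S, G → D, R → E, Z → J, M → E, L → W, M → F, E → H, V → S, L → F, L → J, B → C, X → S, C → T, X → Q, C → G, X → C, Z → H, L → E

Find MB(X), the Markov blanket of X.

Ch(X) = {C, Q, S, T}.
X has parent M.
Other parents of X's children:
  C: B
  Q: E
  S: Q, V, Z
  T: C, M, V
Taking the union gives {B, C, E, M, Q, S, T, V, Z}.

{B, C, E, M, Q, S, T, V, Z}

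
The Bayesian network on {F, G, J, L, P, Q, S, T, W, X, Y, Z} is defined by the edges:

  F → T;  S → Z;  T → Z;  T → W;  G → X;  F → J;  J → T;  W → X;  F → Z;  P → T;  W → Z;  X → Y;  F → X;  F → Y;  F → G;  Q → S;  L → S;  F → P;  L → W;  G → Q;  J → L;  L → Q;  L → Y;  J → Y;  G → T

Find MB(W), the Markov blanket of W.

{F, G, L, S, T, X, Z}

Recall MB(v) = parents ∪ children ∪ spouses, where spouses are the other parents of v's children.
Parents of W: L, T.
W has children X, Z.
Parents of each child, excluding W:
  X's other parents are F, G.
  Z's other parents are F, S, T.
Taking the union gives {F, G, L, S, T, X, Z}.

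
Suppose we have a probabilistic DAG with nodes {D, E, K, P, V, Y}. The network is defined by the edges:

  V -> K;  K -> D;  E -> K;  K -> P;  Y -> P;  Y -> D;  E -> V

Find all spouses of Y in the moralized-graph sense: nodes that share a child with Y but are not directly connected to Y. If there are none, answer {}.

{K}

Children of Y: D, P.
  P also has parent K.
  D's other parent is K.
Excluding nodes already adjacent to Y (D, P), the co-parent-only contribution is {K}.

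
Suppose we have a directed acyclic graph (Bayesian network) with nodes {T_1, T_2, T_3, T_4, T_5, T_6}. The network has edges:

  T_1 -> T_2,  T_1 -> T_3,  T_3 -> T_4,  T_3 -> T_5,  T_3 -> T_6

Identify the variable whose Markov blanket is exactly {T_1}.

The target node must have every member of {T_1} as a parent, child, or co-parent, and no others.
Parents of T_2: T_1; children: none; co-parents: none.
These exactly cover the given set, so the node is T_2.

T_2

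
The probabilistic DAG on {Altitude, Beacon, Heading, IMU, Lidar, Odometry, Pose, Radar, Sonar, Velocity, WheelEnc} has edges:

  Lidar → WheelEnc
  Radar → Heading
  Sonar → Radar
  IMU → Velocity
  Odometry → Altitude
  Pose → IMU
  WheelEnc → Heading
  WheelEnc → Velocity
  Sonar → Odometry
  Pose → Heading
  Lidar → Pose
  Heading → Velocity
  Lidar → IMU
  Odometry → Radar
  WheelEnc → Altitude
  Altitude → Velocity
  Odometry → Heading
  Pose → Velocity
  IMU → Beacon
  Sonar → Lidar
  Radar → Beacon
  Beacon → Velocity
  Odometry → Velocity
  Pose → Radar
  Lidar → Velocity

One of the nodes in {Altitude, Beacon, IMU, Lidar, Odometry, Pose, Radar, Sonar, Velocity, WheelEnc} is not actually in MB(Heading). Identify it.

The Markov blanket of a node is its parents, its children, and the other parents of its children.
Pa(Heading) = {Odometry, Pose, Radar, WheelEnc}.
Children of Heading: Velocity.
Parents of each child, excluding Heading:
  Velocity's other parents are Altitude, Beacon, IMU, Lidar, Odometry, Pose, WheelEnc.
MB(Heading) = {Altitude, Beacon, IMU, Lidar, Odometry, Pose, Radar, Velocity, WheelEnc}.
Sonar is neither a parent, child, nor co-parent of Heading, so it does not belong.

Sonar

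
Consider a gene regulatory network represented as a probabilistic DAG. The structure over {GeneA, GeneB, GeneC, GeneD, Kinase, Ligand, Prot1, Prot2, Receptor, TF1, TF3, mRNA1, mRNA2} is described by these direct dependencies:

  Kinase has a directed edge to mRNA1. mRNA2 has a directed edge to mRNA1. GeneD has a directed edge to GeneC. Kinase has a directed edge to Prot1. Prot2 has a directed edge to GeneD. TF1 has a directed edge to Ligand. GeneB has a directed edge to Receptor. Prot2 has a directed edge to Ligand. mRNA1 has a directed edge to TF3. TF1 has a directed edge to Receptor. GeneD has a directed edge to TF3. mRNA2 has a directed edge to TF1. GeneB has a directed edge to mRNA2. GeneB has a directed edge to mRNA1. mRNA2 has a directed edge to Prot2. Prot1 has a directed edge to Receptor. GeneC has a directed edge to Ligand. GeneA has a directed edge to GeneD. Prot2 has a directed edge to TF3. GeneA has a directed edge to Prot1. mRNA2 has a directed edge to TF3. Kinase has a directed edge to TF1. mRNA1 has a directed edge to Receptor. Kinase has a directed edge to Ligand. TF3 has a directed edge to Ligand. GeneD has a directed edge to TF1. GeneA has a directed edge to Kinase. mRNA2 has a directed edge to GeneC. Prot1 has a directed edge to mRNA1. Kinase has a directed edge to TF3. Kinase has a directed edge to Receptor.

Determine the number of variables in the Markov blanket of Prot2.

9

Ch(Prot2) = {GeneD, Ligand, TF3}.
Prot2's parents: mRNA2.
Other parents of Prot2's children:
  GeneD: GeneA
  TF3: GeneD, Kinase, mRNA1, mRNA2
  Ligand: GeneC, Kinase, TF1, TF3
MB(Prot2) = {GeneA, GeneC, GeneD, Kinase, Ligand, TF1, TF3, mRNA1, mRNA2}, which has 9 nodes.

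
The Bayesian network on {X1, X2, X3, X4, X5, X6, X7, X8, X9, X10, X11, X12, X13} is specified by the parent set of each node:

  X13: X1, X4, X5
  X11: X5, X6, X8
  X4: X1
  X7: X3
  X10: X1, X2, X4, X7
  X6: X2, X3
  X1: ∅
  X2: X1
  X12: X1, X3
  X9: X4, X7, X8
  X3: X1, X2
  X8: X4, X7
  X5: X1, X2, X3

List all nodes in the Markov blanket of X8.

{X4, X5, X6, X7, X9, X11}

X8's children: X9, X11.
Parents of X8: X4, X7.
Co-parents of X8 (other parents of its children):
  X9 also has parents X4, X7.
  X11's other parents are X5, X6.
Union: {X4, X7} ∪ {X9, X11} ∪ {X4, X5, X6, X7} = {X4, X5, X6, X7, X9, X11}.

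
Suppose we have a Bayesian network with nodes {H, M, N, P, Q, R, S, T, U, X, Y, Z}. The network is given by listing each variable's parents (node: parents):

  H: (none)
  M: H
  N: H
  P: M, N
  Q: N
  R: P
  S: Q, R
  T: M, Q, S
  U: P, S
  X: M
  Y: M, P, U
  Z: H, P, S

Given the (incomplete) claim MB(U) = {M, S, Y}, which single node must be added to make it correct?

Children of U: Y.
Parents of U: P, S.
Other parents of U's children:
  Y: M, P
MB(U) = {M, P, S, Y}.
Comparing with the claimed set, P is missing.

P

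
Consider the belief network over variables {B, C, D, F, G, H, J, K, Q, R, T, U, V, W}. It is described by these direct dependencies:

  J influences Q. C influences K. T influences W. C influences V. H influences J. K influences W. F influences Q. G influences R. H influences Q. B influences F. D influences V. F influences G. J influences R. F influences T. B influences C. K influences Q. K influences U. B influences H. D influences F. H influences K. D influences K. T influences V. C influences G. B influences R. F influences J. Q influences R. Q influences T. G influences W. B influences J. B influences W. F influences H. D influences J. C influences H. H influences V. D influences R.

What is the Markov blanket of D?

{B, C, F, G, H, J, K, Q, R, T, V}

Pa(D) = {}.
D's children: F, J, K, R, V.
Parents of each child, excluding D:
  F: B
  J: B, F, H
  K: C, H
  R: B, G, J, Q
  V: C, H, T
Taking the union gives {B, C, F, G, H, J, K, Q, R, T, V}.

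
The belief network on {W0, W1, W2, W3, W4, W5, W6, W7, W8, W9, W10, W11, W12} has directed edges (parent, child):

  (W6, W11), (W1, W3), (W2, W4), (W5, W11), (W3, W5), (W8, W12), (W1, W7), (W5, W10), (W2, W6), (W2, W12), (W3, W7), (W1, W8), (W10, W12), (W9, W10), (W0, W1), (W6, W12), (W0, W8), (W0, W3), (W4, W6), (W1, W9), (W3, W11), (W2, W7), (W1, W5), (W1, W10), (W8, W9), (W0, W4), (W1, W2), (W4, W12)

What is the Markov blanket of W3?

A node's Markov blanket = Pa ∪ Ch ∪ (parents of Ch other than the node itself).
Pa(W3) = {W0, W1}.
Children of W3: W5, W7, W11.
Other parents of W3's children:
  W5 also has parent W1.
  W7 also has parents W1, W2.
  W11 also has parents W5, W6.
MB(W3) = {W0, W1, W2, W5, W6, W7, W11}.

{W0, W1, W2, W5, W6, W7, W11}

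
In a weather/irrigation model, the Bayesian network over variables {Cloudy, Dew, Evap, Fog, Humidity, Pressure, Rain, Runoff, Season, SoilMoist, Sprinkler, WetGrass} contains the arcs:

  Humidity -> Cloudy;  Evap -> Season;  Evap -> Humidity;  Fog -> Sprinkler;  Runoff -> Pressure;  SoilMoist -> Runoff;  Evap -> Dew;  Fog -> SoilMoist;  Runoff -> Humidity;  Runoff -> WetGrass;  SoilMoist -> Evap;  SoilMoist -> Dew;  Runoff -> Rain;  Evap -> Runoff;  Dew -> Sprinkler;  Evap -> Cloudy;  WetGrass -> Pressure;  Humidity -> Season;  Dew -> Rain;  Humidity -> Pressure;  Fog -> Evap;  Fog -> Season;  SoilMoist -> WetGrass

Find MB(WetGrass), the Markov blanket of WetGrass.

Pa(WetGrass) = {Runoff, SoilMoist}.
Ch(WetGrass) = {Pressure}.
For each child, the remaining parents (spouses of WetGrass):
  Pressure's other parents are Humidity, Runoff.
MB(WetGrass) = {Humidity, Pressure, Runoff, SoilMoist}.

{Humidity, Pressure, Runoff, SoilMoist}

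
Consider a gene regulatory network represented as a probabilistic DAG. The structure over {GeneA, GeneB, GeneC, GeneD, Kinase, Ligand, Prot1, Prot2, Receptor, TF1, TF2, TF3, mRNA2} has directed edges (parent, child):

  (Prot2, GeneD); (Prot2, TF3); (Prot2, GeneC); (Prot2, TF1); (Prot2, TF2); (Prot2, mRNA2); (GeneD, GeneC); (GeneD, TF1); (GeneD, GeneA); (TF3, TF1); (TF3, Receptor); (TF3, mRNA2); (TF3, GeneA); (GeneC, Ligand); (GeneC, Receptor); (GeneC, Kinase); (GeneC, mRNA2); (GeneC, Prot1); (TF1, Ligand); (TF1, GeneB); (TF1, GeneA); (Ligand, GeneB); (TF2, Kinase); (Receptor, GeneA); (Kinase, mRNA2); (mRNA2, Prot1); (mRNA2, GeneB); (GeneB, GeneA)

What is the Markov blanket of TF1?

{GeneA, GeneB, GeneC, GeneD, Ligand, Prot2, Receptor, TF3, mRNA2}

Ch(TF1) = {GeneA, GeneB, Ligand}.
TF1 has parents GeneD, Prot2, TF3.
Other parents of TF1's children:
  Ligand: GeneC
  GeneB: Ligand, mRNA2
  GeneA: GeneB, GeneD, Receptor, TF3
Union: {GeneD, Prot2, TF3} ∪ {GeneA, GeneB, Ligand} ∪ {GeneB, GeneC, GeneD, Ligand, Receptor, TF3, mRNA2} = {GeneA, GeneB, GeneC, GeneD, Ligand, Prot2, Receptor, TF3, mRNA2}.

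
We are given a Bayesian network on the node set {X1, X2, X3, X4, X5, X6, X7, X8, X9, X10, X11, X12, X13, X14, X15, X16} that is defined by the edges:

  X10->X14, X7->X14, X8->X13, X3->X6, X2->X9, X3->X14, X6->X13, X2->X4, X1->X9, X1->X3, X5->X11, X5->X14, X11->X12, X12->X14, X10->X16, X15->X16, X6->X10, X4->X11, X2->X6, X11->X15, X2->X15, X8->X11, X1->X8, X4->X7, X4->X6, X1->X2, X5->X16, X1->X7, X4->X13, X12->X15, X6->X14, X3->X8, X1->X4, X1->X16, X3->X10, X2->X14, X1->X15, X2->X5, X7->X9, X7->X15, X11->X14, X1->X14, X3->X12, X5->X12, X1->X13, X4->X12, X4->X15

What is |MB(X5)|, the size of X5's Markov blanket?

Recall MB(v) = parents ∪ children ∪ spouses, where spouses are the other parents of v's children.
X5 has parent X2.
Children of X5: X11, X12, X14, X16.
Co-parents of X5 (other parents of its children):
  parents(X11) \ {X5} = {X4, X8}.
  X12 also has parents X3, X4, X11.
  parents(X14) \ {X5} = {X1, X2, X3, X6, X7, X10, X11, X12}.
  parents(X16) \ {X5} = {X1, X10, X15}.
MB(X5) = {X1, X2, X3, X4, X6, X7, X8, X10, X11, X12, X14, X15, X16}, which has 13 nodes.

13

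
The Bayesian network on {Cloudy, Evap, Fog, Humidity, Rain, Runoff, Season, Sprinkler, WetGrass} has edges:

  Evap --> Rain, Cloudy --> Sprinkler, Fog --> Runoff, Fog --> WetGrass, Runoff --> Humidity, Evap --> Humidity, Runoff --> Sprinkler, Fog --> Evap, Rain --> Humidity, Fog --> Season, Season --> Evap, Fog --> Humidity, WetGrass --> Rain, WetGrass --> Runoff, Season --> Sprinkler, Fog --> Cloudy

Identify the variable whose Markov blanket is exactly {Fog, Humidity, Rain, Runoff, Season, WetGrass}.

Evap

The target node must have every member of {Fog, Humidity, Rain, Runoff, Season, WetGrass} as a parent, child, or co-parent, and no others.
Parents of Evap: Fog, Season; children: Humidity, Rain; co-parents: Fog, Rain, Runoff, WetGrass.
These exactly cover the given set, so the node is Evap.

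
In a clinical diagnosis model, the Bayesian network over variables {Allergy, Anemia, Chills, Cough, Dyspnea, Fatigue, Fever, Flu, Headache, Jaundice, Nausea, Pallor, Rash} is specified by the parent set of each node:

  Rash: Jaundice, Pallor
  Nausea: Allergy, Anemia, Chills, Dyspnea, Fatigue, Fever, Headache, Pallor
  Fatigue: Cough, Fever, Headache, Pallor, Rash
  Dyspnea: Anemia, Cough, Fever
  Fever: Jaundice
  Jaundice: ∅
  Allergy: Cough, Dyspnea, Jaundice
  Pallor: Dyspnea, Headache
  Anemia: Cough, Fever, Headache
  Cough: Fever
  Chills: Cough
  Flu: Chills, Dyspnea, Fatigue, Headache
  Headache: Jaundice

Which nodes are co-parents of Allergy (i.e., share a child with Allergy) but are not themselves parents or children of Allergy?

{Anemia, Chills, Fatigue, Fever, Headache, Pallor}

Children of Allergy: Nausea.
  Nausea's other parents are Anemia, Chills, Dyspnea, Fatigue, Fever, Headache, Pallor.
Excluding nodes already adjacent to Allergy (Cough, Dyspnea, Jaundice, Nausea), the co-parent-only contribution is {Anemia, Chills, Fatigue, Fever, Headache, Pallor}.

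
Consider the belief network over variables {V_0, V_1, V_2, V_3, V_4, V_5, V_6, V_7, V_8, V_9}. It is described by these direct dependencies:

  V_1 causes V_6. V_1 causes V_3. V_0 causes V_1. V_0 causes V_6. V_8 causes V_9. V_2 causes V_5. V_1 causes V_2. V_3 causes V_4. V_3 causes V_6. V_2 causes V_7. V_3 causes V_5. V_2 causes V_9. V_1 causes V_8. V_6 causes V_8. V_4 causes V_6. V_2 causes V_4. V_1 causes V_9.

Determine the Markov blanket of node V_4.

V_4's parents: V_2, V_3.
V_4 has child V_6.
Co-parents of V_4 (other parents of its children):
  V_6's other parents are V_0, V_1, V_3.
Union: {V_2, V_3} ∪ {V_6} ∪ {V_0, V_1, V_3} = {V_0, V_1, V_2, V_3, V_6}.

{V_0, V_1, V_2, V_3, V_6}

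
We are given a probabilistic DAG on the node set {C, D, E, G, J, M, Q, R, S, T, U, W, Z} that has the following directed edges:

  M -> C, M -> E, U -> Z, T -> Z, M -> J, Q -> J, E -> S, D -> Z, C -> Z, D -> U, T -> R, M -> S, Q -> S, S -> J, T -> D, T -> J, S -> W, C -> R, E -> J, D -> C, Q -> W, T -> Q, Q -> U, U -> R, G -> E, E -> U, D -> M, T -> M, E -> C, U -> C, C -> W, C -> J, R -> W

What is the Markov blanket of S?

Parents of S: E, M, Q.
S has children J, W.
For each child, the remaining parents (spouses of S):
  W: C, Q, R
  J: C, E, M, Q, T
So the Markov blanket of S is {C, E, J, M, Q, R, T, W}.

{C, E, J, M, Q, R, T, W}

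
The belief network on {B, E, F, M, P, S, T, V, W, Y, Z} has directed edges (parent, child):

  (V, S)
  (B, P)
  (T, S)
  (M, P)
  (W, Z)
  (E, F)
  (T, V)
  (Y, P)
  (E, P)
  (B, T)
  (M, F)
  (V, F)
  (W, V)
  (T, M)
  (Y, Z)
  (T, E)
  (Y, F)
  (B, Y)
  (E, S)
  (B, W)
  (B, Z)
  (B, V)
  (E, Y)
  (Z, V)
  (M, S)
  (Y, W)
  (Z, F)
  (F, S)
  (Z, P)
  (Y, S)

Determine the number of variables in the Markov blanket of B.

Recall MB(v) = parents ∪ children ∪ spouses, where spouses are the other parents of v's children.
Parents of B: none.
Ch(B) = {P, T, V, W, Y, Z}.
Parents of each child, excluding B:
  T: no additional parents.
  parents(Y) \ {B} = {E}.
  W's other parent is Y.
  parents(Z) \ {B} = {W, Y}.
  P also has parents E, M, Y, Z.
  parents(V) \ {B} = {T, W, Z}.
MB(B) = {E, M, P, T, V, W, Y, Z}, which has 8 nodes.

8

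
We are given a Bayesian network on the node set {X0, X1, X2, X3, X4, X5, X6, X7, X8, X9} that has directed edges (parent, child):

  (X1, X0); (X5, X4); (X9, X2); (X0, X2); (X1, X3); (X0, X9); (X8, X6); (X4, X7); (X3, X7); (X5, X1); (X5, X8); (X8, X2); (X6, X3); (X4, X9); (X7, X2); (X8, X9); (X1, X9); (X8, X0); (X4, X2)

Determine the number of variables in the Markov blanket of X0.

6

The Markov blanket of a node is its parents, its children, and the other parents of its children.
Children of X0: X2, X9.
X0's parents: X1, X8.
For each child, the remaining parents (spouses of X0):
  X9's other parents are X1, X4, X8.
  X2's other parents are X4, X7, X8, X9.
MB(X0) = {X1, X2, X4, X7, X8, X9}, which has 6 nodes.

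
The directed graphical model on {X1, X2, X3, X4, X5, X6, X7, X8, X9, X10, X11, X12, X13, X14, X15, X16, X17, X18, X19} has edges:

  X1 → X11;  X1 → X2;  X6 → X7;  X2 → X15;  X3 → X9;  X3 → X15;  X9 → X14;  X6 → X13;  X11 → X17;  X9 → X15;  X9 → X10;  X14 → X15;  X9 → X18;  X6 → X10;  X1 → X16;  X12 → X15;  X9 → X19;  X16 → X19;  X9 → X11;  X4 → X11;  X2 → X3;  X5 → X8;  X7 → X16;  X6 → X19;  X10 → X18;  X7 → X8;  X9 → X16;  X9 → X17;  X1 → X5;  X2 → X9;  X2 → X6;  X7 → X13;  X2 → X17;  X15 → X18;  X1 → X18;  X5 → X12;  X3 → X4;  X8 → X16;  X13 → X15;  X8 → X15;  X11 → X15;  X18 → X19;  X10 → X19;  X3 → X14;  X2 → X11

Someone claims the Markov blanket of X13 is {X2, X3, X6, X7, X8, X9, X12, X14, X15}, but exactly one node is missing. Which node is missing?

Children of X13: X15.
X13's parents: X6, X7.
Co-parents of X13 (other parents of its children):
  X15: X2, X3, X8, X9, X11, X12, X14
MB(X13) = {X2, X3, X6, X7, X8, X9, X11, X12, X14, X15}.
Comparing with the claimed set, X11 is missing.

X11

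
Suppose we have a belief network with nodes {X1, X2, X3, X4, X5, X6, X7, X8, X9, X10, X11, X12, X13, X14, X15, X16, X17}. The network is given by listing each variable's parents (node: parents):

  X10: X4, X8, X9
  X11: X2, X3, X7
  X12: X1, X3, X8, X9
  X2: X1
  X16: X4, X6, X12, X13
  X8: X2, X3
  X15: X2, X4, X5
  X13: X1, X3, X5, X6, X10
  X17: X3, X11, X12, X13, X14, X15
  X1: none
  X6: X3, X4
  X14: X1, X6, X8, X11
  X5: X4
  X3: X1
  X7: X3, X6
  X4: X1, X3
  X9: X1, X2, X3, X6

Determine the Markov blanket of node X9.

A node's Markov blanket = Pa ∪ Ch ∪ (parents of Ch other than the node itself).
X9's parents: X1, X2, X3, X6.
X9's children: X10, X12.
Co-parents of X9 (other parents of its children):
  X10's other parents are X4, X8.
  X12's other parents are X1, X3, X8.
MB(X9) = {X1, X2, X3, X4, X6, X8, X10, X12}.

{X1, X2, X3, X4, X6, X8, X10, X12}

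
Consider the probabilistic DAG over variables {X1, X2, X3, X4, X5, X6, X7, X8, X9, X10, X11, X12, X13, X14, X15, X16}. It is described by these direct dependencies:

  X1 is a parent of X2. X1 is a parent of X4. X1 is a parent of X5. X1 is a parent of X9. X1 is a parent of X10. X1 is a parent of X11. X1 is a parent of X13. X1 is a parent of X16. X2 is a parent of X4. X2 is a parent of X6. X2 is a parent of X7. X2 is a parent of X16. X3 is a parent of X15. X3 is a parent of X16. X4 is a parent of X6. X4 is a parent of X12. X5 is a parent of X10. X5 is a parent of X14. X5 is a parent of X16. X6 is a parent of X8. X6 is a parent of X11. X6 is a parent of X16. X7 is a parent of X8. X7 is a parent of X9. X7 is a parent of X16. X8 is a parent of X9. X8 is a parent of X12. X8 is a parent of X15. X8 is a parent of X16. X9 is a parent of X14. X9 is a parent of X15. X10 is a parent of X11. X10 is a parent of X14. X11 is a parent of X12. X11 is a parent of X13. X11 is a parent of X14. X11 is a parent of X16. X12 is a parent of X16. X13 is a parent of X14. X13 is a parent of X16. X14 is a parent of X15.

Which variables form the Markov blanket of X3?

The Markov blanket of a node is its parents, its children, and the other parents of its children.
X3 has no parents.
X3 has children X15, X16.
Other parents of X3's children:
  X15: X8, X9, X14
  X16: X1, X2, X5, X6, X7, X8, X11, X12, X13
So the Markov blanket of X3 is {X1, X2, X5, X6, X7, X8, X9, X11, X12, X13, X14, X15, X16}.

{X1, X2, X5, X6, X7, X8, X9, X11, X12, X13, X14, X15, X16}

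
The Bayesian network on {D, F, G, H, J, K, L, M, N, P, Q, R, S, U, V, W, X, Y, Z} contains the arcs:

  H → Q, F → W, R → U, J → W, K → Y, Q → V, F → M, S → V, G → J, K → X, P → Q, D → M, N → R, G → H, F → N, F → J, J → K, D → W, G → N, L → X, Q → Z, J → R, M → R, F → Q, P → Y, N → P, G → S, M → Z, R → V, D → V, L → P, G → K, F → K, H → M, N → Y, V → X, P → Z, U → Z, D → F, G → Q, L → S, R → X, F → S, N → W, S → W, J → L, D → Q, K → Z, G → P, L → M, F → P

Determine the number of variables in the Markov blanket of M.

12

M has parents D, F, H, L.
M has children R, Z.
Other parents of M's children:
  R also has parents J, N.
  Z's other parents are K, P, Q, U.
MB(M) = {D, F, H, J, K, L, N, P, Q, R, U, Z}, which has 12 nodes.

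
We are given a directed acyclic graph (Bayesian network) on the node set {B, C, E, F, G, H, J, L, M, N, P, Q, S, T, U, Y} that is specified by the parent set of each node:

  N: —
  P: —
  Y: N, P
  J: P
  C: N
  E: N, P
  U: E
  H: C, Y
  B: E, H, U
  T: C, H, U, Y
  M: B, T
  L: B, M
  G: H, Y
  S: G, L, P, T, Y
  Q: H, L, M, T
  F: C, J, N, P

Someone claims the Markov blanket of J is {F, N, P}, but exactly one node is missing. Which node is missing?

The Markov blanket of a node is its parents, its children, and the other parents of its children.
J has parent P.
J's children: F.
Other parents of J's children:
  F also has parents C, N, P.
MB(J) = {C, F, N, P}.
Comparing with the claimed set, C is missing.

C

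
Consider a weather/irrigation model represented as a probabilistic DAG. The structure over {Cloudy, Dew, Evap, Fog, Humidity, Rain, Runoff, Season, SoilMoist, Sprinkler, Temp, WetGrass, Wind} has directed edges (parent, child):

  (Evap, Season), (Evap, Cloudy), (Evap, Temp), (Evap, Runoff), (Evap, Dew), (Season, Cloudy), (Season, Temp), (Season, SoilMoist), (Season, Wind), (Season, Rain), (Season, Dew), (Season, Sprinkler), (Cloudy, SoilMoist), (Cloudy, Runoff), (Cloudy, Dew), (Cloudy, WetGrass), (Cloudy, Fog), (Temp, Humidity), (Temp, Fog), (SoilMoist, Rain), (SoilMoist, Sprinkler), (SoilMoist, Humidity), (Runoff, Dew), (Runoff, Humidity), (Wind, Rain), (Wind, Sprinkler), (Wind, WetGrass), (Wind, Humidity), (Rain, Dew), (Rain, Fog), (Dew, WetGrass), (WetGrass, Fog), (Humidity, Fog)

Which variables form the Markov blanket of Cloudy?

{Dew, Evap, Fog, Humidity, Rain, Runoff, Season, SoilMoist, Temp, WetGrass, Wind}

By definition, MB(Cloudy) is built from Cloudy's parents, Cloudy's children, and the co-parents of Cloudy.
Pa(Cloudy) = {Evap, Season}.
Children of Cloudy: Dew, Fog, Runoff, SoilMoist, WetGrass.
Other parents of Cloudy's children:
  SoilMoist's other parent is Season.
  Runoff's other parent is Evap.
  Dew's other parents are Evap, Rain, Runoff, Season.
  parents(WetGrass) \ {Cloudy} = {Dew, Wind}.
  parents(Fog) \ {Cloudy} = {Humidity, Rain, Temp, WetGrass}.
Union: {Evap, Season} ∪ {Dew, Fog, Runoff, SoilMoist, WetGrass} ∪ {Dew, Evap, Humidity, Rain, Runoff, Season, Temp, WetGrass, Wind} = {Dew, Evap, Fog, Humidity, Rain, Runoff, Season, SoilMoist, Temp, WetGrass, Wind}.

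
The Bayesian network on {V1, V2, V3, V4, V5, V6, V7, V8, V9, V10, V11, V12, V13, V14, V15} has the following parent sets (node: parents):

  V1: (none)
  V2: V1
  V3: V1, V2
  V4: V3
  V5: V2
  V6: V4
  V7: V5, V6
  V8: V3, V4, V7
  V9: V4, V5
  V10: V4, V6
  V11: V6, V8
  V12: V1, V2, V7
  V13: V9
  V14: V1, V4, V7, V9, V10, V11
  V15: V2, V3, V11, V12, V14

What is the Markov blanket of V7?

{V1, V2, V3, V4, V5, V6, V8, V9, V10, V11, V12, V14}

A node's Markov blanket = Pa ∪ Ch ∪ (parents of Ch other than the node itself).
Parents of V7: V5, V6.
V7 has children V8, V12, V14.
For each child, the remaining parents (spouses of V7):
  V8's other parents are V3, V4.
  V12's other parents are V1, V2.
  parents(V14) \ {V7} = {V1, V4, V9, V10, V11}.
Taking the union gives {V1, V2, V3, V4, V5, V6, V8, V9, V10, V11, V12, V14}.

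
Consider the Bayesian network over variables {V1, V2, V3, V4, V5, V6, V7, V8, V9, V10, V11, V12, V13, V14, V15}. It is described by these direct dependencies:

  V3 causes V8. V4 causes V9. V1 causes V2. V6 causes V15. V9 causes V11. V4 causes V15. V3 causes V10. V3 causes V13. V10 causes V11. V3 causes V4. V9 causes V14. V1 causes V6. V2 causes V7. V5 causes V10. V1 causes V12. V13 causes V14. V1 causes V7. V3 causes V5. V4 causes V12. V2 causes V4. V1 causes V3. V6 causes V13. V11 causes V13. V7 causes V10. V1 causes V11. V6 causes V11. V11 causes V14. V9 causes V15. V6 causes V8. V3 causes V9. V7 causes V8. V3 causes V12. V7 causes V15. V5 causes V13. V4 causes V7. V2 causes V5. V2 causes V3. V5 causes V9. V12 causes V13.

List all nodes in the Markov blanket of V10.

Recall MB(v) = parents ∪ children ∪ spouses, where spouses are the other parents of v's children.
V10 has child V11.
V10 has parents V3, V5, V7.
For each child, the remaining parents (spouses of V10):
  V11: V1, V6, V9
Union: {V3, V5, V7} ∪ {V11} ∪ {V1, V6, V9} = {V1, V3, V5, V6, V7, V9, V11}.

{V1, V3, V5, V6, V7, V9, V11}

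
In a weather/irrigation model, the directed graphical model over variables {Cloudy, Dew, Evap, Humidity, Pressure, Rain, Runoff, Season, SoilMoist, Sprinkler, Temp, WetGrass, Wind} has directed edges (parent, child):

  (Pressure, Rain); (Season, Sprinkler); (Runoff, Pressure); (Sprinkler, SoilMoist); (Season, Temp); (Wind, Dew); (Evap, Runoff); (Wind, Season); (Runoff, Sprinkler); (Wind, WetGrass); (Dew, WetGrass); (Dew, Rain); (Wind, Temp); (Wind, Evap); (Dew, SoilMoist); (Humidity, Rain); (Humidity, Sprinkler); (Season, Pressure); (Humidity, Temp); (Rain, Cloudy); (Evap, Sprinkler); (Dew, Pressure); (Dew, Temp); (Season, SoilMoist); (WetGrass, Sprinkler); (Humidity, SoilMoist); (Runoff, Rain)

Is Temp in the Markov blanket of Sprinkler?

No

Sprinkler has parents Evap, Humidity, Runoff, Season, WetGrass.
Children of Sprinkler: SoilMoist.
Parents of each child, excluding Sprinkler:
  parents(SoilMoist) \ {Sprinkler} = {Dew, Humidity, Season}.
MB(Sprinkler) = {Dew, Evap, Humidity, Runoff, Season, SoilMoist, WetGrass}; Temp is not in this set.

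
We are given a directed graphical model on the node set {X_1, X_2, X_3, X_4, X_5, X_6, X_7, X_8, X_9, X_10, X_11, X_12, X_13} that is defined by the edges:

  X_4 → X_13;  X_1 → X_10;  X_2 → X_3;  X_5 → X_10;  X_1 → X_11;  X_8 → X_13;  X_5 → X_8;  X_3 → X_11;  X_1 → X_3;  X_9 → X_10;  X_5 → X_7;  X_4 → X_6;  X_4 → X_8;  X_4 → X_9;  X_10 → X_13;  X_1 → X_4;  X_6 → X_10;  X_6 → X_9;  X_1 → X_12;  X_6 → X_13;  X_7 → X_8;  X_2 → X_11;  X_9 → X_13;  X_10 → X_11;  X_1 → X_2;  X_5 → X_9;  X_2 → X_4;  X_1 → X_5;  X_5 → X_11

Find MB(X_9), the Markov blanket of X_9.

Recall MB(v) = parents ∪ children ∪ spouses, where spouses are the other parents of v's children.
Parents of X_9: X_4, X_5, X_6.
Children of X_9: X_10, X_13.
Parents of each child, excluding X_9:
  X_10 also has parents X_1, X_5, X_6.
  parents(X_13) \ {X_9} = {X_4, X_6, X_8, X_10}.
So the Markov blanket of X_9 is {X_1, X_4, X_5, X_6, X_8, X_10, X_13}.

{X_1, X_4, X_5, X_6, X_8, X_10, X_13}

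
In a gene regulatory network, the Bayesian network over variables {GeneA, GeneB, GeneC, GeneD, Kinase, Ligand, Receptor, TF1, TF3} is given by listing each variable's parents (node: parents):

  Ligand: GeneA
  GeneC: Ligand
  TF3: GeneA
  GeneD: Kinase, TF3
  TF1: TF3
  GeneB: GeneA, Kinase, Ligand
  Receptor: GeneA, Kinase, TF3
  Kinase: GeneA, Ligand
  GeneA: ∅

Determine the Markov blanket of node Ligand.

A node's Markov blanket = Pa ∪ Ch ∪ (parents of Ch other than the node itself).
Ligand's parents: GeneA.
Ligand has children GeneB, GeneC, Kinase.
Other parents of Ligand's children:
  Kinase: GeneA
  GeneC: —
  GeneB: GeneA, Kinase
So the Markov blanket of Ligand is {GeneA, GeneB, GeneC, Kinase}.

{GeneA, GeneB, GeneC, Kinase}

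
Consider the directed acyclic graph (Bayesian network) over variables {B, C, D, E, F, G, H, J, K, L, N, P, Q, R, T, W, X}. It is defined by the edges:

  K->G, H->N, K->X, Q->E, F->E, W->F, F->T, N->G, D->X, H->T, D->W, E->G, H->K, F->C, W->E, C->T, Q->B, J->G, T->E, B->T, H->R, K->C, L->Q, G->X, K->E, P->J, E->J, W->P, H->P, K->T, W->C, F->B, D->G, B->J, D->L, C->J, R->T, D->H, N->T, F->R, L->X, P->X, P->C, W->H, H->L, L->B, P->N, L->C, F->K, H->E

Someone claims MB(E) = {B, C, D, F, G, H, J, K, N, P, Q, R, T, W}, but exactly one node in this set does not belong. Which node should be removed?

By definition, MB(E) is built from E's parents, E's children, and the co-parents of E.
Pa(E) = {F, H, K, Q, T, W}.
E has children G, J.
Parents of each child, excluding E:
  J: B, C, P
  G: D, J, K, N
MB(E) = {B, C, D, F, G, H, J, K, N, P, Q, T, W}.
R is neither a parent, child, nor co-parent of E, so it does not belong.

R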